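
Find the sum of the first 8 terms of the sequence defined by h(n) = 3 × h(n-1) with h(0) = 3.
Computing the sequence terms: 3, 9, 27, 81, 243, 729, 2187, 6561
Adding these values together:

9840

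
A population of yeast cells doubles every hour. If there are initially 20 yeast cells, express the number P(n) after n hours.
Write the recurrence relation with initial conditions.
Each hour multiplies the count by 2, so the count after n hours depends only on the count after n-1 hours: P(n) = 2 × P(n-1). The starting count gives P(0) = 20.
Unrolling n times gives the closed form P(n) = 20 × 2ⁿ.

P(n) = 2 × P(n-1), P(0) = 20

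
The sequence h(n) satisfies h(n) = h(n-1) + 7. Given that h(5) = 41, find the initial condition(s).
h(5) = h(0) + 5·7, so h(0) = 41 - 35 = 6.

h(0) = 6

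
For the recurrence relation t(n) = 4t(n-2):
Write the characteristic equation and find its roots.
Substitute t(n) = rⁿ and divide through by rⁿ⁻²: r² - 4 = 0
Factor: (r - 2)(r + 2) = 0, so r = 2, -2.
General solution: t(n) = A·2ⁿ + B·(-2)ⁿ

Characteristic: r² - 4 = 0, Roots: r = 2, -2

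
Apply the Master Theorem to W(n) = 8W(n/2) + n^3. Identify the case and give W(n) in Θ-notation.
Master Theorem template: W(n) = a·W(n/b) + f(n).
Here: a=8, b=2, f(n)=n^3
Compute log_b(a) = log_2(8) = 3.
f(n) = n^3 = Θ(n^3). Case 2: W(n) = Θ(n^3 log n).

Case 2: W(n) = Θ(n^3 log n)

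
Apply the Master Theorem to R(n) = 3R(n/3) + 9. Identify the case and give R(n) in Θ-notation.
Master Theorem template: R(n) = a·R(n/b) + f(n).
Here: a=3, b=3, f(n)=9
Compute log_b(a) = log_3(3) = 1.
f(n) = 9 = O(n^(1-ε)) with ε = 1. Case 1: R(n) = Θ(n^log_b(a)) = Θ(n).

Case 1: R(n) = Θ(n)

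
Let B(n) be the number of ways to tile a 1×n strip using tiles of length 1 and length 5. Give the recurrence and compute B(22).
Condition on the last tile: it has length 1 (leaving a 1×(n-1) strip) or length 5 (leaving a 1×(n-5) strip), so B(n) = B(n-1) + B(n-5) (order-5 linear recurrence).
For 0 ≤ i < 5 only unit tiles fit, so B(i) = 1.
Iterating the recurrence: B(5) = 2, B(6) = 3, B(7) = 4, B(8) = 5, B(9) = 6, B(10) = 8, B(11) = 11, B(12) = 15, B(13) = 20, B(14) = 26, B(15) = 34, B(16) = 45, B(17) = 60, B(18) = 80, B(19) = 106, B(20) = 140, B(21) = 185, B(22) = 245.

B(n) = B(n-1) + B(n-5), with B(i) = 1 for 0 ≤ i < 5; B(22) = 245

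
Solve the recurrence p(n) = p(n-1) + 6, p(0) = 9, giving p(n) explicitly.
Recurrence: p(n) = p(n-1) + 6, initial: p(0) = 9.
Each step adds 6, so p(n) = p(0) + 6n = 6n + 9.

p(n) = 6n + 9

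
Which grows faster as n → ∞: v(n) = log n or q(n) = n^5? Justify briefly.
Comparing growth rates:
Growth-rate hierarchy: log n ≺ any polynomial ≺ any exponential cⁿ (c>1) ≺ n! ≺ nⁿ.
polynomial degree 5 dominates logarithmic asymptotically.

q(n) grows faster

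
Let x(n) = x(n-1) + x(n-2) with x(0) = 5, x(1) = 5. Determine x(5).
Computing the sequence terms:
5, 5, 10, 15, 25, 40

40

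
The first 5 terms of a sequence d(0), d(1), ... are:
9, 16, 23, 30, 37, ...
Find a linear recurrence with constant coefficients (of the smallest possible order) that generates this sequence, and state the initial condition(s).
Look for the lowest-order linear relation among consecutive terms.
Observation: consecutive differences are constant (= 7).
Check at n=2: 1·16 + 7 = 23. ✓

d(n) = d(n-1) + 7, d(0) = 9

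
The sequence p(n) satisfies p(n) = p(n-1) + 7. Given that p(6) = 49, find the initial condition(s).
p(6) = p(0) + 6·7, so p(0) = 49 - 42 = 7.

p(0) = 7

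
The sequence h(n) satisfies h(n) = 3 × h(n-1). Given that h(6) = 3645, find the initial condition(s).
In general h(n) = 3ⁿ · h(0). At n = 6: h(0) = h(6) / 3^6 = 3645 / 729 = 5.

h(0) = 5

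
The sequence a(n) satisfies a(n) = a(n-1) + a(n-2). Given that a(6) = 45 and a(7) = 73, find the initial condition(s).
Work backwards using a(k) = a(k+2) - a(k+1):
a(5) = a(7) - a(6) = 73 - 45 = 28
a(4) = a(6) - a(5) = 45 - 28 = 17
a(3) = a(5) - a(4) = 28 - 17 = 11
a(2) = a(4) - a(3) = 17 - 11 = 6
a(1) = a(3) - a(2) = 11 - 6 = 5
a(0) = a(2) - a(1) = 6 - 5 = 1

a(0) = 1, a(1) = 5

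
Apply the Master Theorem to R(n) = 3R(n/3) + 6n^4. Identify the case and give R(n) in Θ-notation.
Master Theorem template: R(n) = a·R(n/b) + f(n).
Here: a=3, b=3, f(n)=6n^4
Compute log_b(a) = log_3(3) = 1.
f(n) = 6n^4 = Ω(n^(1+ε)) with ε = 3, and the regularity condition holds (a·f(n/b) = (a/b^4)·f(n) with a/b^4 = 3^-3 < 1). Case 3: R(n) = Θ(f(n)) = Θ(n^4).

Case 3: R(n) = Θ(n^4)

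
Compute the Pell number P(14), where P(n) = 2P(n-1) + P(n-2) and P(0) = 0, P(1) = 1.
Computing the sequence terms:
0, 1, 2, 5, 12, 29, 70, 169, 408, 985, 2378, 5741, 13860, 33461, 80782

80782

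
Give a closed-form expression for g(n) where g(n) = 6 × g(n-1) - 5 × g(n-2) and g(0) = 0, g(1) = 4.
Recurrence: g(n) = 6 × g(n-1) - 5 × g(n-2), initial: g(0) = 0, g(1) = 4.
Characteristic equation: r² - 6r + 5 = 0, which factors as (r - 5)(r - 1) = 0, so r = 5, 1. General solution g(n) = A·5ⁿ + B·1ⁿ. From g(0) = 0: A + B = 0. From g(1) = 4: 5A + 1B = 4. Solving gives A = 1, B = -1.

g(n) = 5ⁿ - 1ⁿ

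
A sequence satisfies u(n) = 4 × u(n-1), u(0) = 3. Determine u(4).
Computing step by step:
u(0) = 3
u(1) = 4 × 3 = 12
u(2) = 4 × 12 = 48
u(3) = 4 × 48 = 192
u(4) = 4 × 192 = 768

768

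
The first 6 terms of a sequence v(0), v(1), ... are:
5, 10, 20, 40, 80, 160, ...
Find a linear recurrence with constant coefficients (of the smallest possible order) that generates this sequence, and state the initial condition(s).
Look for the lowest-order linear relation among consecutive terms.
Observation: each term is 2× the previous.
Check at n=2: 2·10 = 20. ✓

v(n) = 2 × v(n-1), v(0) = 5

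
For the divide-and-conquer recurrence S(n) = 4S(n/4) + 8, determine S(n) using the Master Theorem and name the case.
Master Theorem template: S(n) = a·S(n/b) + f(n).
Here: a=4, b=4, f(n)=8
Compute log_b(a) = log_4(4) = 1.
f(n) = 8 = O(n^(1-ε)) with ε = 1. Case 1: S(n) = Θ(n^log_b(a)) = Θ(n).

Case 1: S(n) = Θ(n)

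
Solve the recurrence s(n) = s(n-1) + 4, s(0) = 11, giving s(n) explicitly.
Recurrence: s(n) = s(n-1) + 4, initial: s(0) = 11.
Each step adds 4, so s(n) = s(0) + 4n = 4n + 11.

s(n) = 4n + 11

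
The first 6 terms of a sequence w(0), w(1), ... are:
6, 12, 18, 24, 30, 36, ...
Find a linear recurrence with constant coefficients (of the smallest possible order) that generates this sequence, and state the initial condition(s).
Look for the lowest-order linear relation among consecutive terms.
Observation: consecutive differences are constant (= 6).
Check at n=2: 1·12 + 6 = 18. ✓

w(n) = w(n-1) + 6, w(0) = 6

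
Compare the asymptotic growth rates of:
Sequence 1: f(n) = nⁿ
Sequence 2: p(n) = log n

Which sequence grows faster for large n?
Comparing growth rates:
Growth-rate hierarchy: log n ≺ any polynomial ≺ any exponential cⁿ (c>1) ≺ n! ≺ nⁿ.
super-exponential nⁿ dominates logarithmic asymptotically.

f(n) grows faster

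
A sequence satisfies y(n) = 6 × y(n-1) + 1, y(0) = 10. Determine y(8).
Computing step by step:
y(0) = 10
y(1) = 6 × 10 + 1 = 61
y(2) = 6 × 61 + 1 = 367
y(3) = 6 × 367 + 1 = 2203
y(4) = 6 × 2203 + 1 = 13219
y(5) = 6 × 13219 + 1 = 79315
y(6) = 6 × 79315 + 1 = 475891
y(7) = 6 × 475891 + 1 = 2855347
y(8) = 6 × 2855347 + 1 = 17132083

17132083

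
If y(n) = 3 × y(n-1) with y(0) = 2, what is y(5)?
Computing step by step:
y(0) = 2
y(1) = 3 × 2 = 6
y(2) = 3 × 6 = 18
y(3) = 3 × 18 = 54
y(4) = 3 × 54 = 162
y(5) = 3 × 162 = 486

486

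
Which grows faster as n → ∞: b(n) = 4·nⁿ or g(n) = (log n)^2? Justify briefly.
Comparing growth rates:
Growth-rate hierarchy: log n ≺ any polynomial ≺ any exponential cⁿ (c>1) ≺ n! ≺ nⁿ.
super-exponential nⁿ dominates polylogarithmic (log n)^2 asymptotically.

b(n) grows faster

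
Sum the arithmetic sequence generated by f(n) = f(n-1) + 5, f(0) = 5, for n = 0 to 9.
Computing the sequence terms: 5, 10, 15, 20, 25, 30, 35, 40, 45, 50
Adding these values together:

275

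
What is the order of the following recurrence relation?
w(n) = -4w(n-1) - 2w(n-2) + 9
The order is the largest lag k for which w(n-k) appears. Here the deepest term is w(n-2) (the 9 term is non-homogeneous and does not affect the order), so the order is 2.

Order 2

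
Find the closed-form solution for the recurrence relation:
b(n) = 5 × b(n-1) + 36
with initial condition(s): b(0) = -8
Recurrence: b(n) = 5 × b(n-1) + 36, initial: b(0) = -8.
Try b(n) = A·5ⁿ + C. Substituting: A·5ⁿ + C = 5(A·5ⁿ⁻¹ + C) + 36 = A·5ⁿ + 5C + 36, so C = 5C + 36, giving C = -9. Then b(0) = A - 9 = -8 gives A = 1.

b(n) = 5ⁿ - 9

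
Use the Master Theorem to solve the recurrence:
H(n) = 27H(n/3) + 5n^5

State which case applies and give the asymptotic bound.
Master Theorem template: H(n) = a·H(n/b) + f(n).
Here: a=27, b=3, f(n)=5n^5
Compute log_b(a) = log_3(27) = 3.
f(n) = 5n^5 = Ω(n^(3+ε)) with ε = 2, and the regularity condition holds (a·f(n/b) = (a/b^5)·f(n) with a/b^5 = 3^-2 < 1). Case 3: H(n) = Θ(f(n)) = Θ(n^5).

Case 3: H(n) = Θ(n^5)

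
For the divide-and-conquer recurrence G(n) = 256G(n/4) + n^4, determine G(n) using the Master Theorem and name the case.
Master Theorem template: G(n) = a·G(n/b) + f(n).
Here: a=256, b=4, f(n)=n^4
Compute log_b(a) = log_4(256) = 4.
f(n) = n^4 = Θ(n^4). Case 2: G(n) = Θ(n^4 log n).

Case 2: G(n) = Θ(n^4 log n)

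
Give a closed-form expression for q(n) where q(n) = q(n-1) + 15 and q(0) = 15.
Recurrence: q(n) = q(n-1) + 15, initial: q(0) = 15.
Each step adds 15, so q(n) = q(0) + 15n = 15n + 15.

q(n) = 15n + 15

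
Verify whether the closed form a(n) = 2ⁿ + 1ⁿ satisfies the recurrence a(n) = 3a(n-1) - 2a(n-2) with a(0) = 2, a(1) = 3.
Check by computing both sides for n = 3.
From the recurrence with a(0) = 2, a(1) = 3:
  a(0) = 2, a(1) = 3, a(2) = 5, a(3) = 9
  so the recurrence gives a(3) = 9.
From the proposed closed form a(n) = 2ⁿ + 1ⁿ:
  a(3) = 9.
Both sides give 9 at n = 3, and the initial condition(s) match, so the closed form is consistent.

Yes, the closed form is correct.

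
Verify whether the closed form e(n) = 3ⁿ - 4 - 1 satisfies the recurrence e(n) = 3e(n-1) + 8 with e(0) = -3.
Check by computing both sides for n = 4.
From the recurrence with e(0) = -3:
  e(0) = -3, e(1) = -1, e(2) = 5, e(3) = 23, e(4) = 77
  so the recurrence gives e(4) = 77.
From the proposed closed form e(n) = 3ⁿ - 4 - 1:
  e(4) = 76.
The recurrence gives 77 but the closed form gives 76, so the closed form does not satisfy the recurrence.

No, the closed form is incorrect.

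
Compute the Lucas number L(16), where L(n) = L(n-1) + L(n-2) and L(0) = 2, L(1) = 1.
Computing the sequence terms:
2, 1, 3, 4, 7, 11, 18, 29, 47, 76, 123, 199, 322, 521, 843, 1364, 2207

2207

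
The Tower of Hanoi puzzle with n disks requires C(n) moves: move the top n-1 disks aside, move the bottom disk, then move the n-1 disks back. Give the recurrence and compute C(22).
Moving n disks = move the top n-1 disks aside (C(n-1) moves) + move the largest disk (1 move) + move the n-1 disks back on top (C(n-1) moves), so C(n) = 2C(n-1) + 1, with C(1) = 1 (a single disk takes one move).
First terms: 1, 3, 7, 15, 31, 63, … — each is one less than a power of 2. Indeed C(n) + 1 = 2(C(n-1) + 1) with C(1) + 1 = 2, so C(n) + 1 = 2ⁿ and C(n) = 2ⁿ - 1.
Hence C(22) = 2^22 - 1 = 4194304 - 1 = 4194303.

C(n) = 2C(n-1) + 1, C(1) = 1; C(22) = 4194303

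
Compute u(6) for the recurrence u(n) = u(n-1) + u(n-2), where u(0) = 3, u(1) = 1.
Computing the sequence terms:
3, 1, 4, 5, 9, 14, 23

23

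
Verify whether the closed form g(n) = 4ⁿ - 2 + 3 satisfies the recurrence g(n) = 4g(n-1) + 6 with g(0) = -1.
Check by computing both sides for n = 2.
From the recurrence with g(0) = -1:
  g(0) = -1, g(1) = 2, g(2) = 14
  so the recurrence gives g(2) = 14.
From the proposed closed form g(n) = 4ⁿ - 2 + 3:
  g(2) = 17.
The recurrence gives 14 but the closed form gives 17, so the closed form does not satisfy the recurrence.

No, the closed form is incorrect.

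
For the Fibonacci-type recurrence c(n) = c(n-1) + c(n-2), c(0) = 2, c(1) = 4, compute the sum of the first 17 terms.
Computing the sequence terms: 2, 4, 6, 10, 16, 26, 42, 68, 110, 178, 288, 466, 754, 1220, 1974, 3194, 5168
Adding these values together:

13526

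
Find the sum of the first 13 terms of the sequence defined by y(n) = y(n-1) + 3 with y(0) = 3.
Computing the sequence terms: 3, 6, 9, 12, 15, 18, 21, 24, 27, 30, 33, 36, 39
Adding these values together:

273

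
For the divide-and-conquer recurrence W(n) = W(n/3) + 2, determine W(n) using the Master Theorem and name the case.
Master Theorem template: W(n) = a·W(n/b) + f(n).
Here: a=1, b=3, f(n)=2
Compute log_b(a) = log_3(1) = 0.
f(n) = 2 = Θ(1). Case 2: W(n) = Θ(log n).

Case 2: W(n) = Θ(log n)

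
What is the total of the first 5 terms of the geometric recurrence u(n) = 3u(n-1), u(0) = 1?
Computing the sequence terms: 1, 3, 9, 27, 81
Adding these values together:

121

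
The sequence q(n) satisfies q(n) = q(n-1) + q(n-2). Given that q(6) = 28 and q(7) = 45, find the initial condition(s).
Work backwards using q(k) = q(k+2) - q(k+1):
q(5) = q(7) - q(6) = 45 - 28 = 17
q(4) = q(6) - q(5) = 28 - 17 = 11
q(3) = q(5) - q(4) = 17 - 11 = 6
q(2) = q(4) - q(3) = 11 - 6 = 5
q(1) = q(3) - q(2) = 6 - 5 = 1
q(0) = q(2) - q(1) = 5 - 1 = 4

q(0) = 4, q(1) = 1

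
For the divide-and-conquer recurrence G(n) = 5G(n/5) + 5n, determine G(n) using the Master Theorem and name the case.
Master Theorem template: G(n) = a·G(n/b) + f(n).
Here: a=5, b=5, f(n)=5n
Compute log_b(a) = log_5(5) = 1.
f(n) = 5n = Θ(n). Case 2: G(n) = Θ(n log n).

Case 2: G(n) = Θ(n log n)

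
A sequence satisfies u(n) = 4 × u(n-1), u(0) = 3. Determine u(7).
Computing step by step:
u(0) = 3
u(1) = 4 × 3 = 12
u(2) = 4 × 12 = 48
u(3) = 4 × 48 = 192
u(4) = 4 × 192 = 768
u(5) = 4 × 768 = 3072
u(6) = 4 × 3072 = 12288
u(7) = 4 × 12288 = 49152

49152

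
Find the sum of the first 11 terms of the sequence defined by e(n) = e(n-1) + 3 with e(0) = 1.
Computing the sequence terms: 1, 4, 7, 10, 13, 16, 19, 22, 25, 28, 31
Adding these values together:

176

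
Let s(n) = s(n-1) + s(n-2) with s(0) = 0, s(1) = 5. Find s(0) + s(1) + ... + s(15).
Computing the sequence terms: 0, 5, 5, 10, 15, 25, 40, 65, 105, 170, 275, 445, 720, 1165, 1885, 3050
Adding these values together:

7980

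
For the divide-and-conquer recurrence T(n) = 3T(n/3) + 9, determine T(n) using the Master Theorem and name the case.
Master Theorem template: T(n) = a·T(n/b) + f(n).
Here: a=3, b=3, f(n)=9
Compute log_b(a) = log_3(3) = 1.
f(n) = 9 = O(n^(1-ε)) with ε = 1. Case 1: T(n) = Θ(n^log_b(a)) = Θ(n).

Case 1: T(n) = Θ(n)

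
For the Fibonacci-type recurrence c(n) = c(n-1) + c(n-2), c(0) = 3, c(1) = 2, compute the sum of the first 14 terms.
Computing the sequence terms: 3, 2, 5, 7, 12, 19, 31, 50, 81, 131, 212, 343, 555, 898
Adding these values together:

2349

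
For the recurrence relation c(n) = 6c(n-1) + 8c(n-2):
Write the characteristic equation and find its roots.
Substitute c(n) = rⁿ and divide through by rⁿ⁻²: r² - 6r - 8 = 0
Discriminant: 6² + 4·8 = 68, not a perfect square, so by the quadratic formula r = (6 ± √68)/2.
General solution: c(n) = A·r₁ⁿ + B·r₂ⁿ where r₁,r₂ = (6 ± √68)/2

Characteristic: r² - 6r - 8 = 0, Roots: r = (6 ± √68)/2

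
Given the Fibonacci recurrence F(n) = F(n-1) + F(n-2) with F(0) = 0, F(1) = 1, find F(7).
Computing the sequence terms:
0, 1, 1, 2, 3, 5, 8, 13

13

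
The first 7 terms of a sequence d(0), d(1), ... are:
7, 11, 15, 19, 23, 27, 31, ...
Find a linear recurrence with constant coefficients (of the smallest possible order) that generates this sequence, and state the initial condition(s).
Look for the lowest-order linear relation among consecutive terms.
Observation: consecutive differences are constant (= 4).
Check at n=2: 1·11 + 4 = 15. ✓

d(n) = d(n-1) + 4, d(0) = 7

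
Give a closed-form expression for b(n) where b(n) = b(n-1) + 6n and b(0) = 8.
Recurrence: b(n) = b(n-1) + 6n, initial: b(0) = 8.
Telescoping: b(n) = b(0) + 6·Σᵢ₌₁ⁿ i = 8 + 6·n(n+1)/2.

b(n) = 6·n(n+1)/2 + 8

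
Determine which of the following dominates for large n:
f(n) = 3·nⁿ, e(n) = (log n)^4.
Comparing growth rates:
Growth-rate hierarchy: log n ≺ any polynomial ≺ any exponential cⁿ (c>1) ≺ n! ≺ nⁿ.
super-exponential nⁿ dominates polylogarithmic (log n)^4 asymptotically.

f(n) grows faster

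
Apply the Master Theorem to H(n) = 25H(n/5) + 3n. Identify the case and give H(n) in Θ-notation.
Master Theorem template: H(n) = a·H(n/b) + f(n).
Here: a=25, b=5, f(n)=3n
Compute log_b(a) = log_5(25) = 2.
f(n) = 3n = O(n^(2-ε)) with ε = 1. Case 1: H(n) = Θ(n^log_b(a)) = Θ(n^2).

Case 1: H(n) = Θ(n^2)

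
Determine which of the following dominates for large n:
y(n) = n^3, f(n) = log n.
Comparing growth rates:
Growth-rate hierarchy: log n ≺ any polynomial ≺ any exponential cⁿ (c>1) ≺ n! ≺ nⁿ.
polynomial degree 3 dominates logarithmic asymptotically.

y(n) grows faster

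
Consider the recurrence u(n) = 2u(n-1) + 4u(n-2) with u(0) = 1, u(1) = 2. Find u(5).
Computing the sequence terms:
1, 2, 8, 24, 80, 256

256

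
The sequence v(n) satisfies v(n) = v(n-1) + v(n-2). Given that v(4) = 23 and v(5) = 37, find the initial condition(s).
Work backwards using v(k) = v(k+2) - v(k+1):
v(3) = v(5) - v(4) = 37 - 23 = 14
v(2) = v(4) - v(3) = 23 - 14 = 9
v(1) = v(3) - v(2) = 14 - 9 = 5
v(0) = v(2) - v(1) = 9 - 5 = 4

v(0) = 4, v(1) = 5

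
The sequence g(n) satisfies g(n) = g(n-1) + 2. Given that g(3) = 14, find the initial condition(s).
g(3) = g(0) + 3·2, so g(0) = 14 - 6 = 8.

g(0) = 8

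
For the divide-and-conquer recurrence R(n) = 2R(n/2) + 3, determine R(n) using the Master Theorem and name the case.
Master Theorem template: R(n) = a·R(n/b) + f(n).
Here: a=2, b=2, f(n)=3
Compute log_b(a) = log_2(2) = 1.
f(n) = 3 = O(n^(1-ε)) with ε = 1. Case 1: R(n) = Θ(n^log_b(a)) = Θ(n).

Case 1: R(n) = Θ(n)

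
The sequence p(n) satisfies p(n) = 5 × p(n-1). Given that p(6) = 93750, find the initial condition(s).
In general p(n) = 5ⁿ · p(0). At n = 6: p(0) = p(6) / 5^6 = 93750 / 15625 = 6.

p(0) = 6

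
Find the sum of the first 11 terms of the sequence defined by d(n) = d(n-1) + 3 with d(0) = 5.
Computing the sequence terms: 5, 8, 11, 14, 17, 20, 23, 26, 29, 32, 35
Adding these values together:

220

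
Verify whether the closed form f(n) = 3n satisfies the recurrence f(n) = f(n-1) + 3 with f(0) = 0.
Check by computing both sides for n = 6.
From the recurrence with f(0) = 0:
  f(0) = 0, f(1) = 3, f(2) = 6, f(3) = 9, f(4) = 12, f(5) = 15, f(6) = 18
  so the recurrence gives f(6) = 18.
From the proposed closed form f(n) = 3n:
  f(6) = 18.
Both sides give 18 at n = 6, and the initial condition(s) match, so the closed form is consistent.

Yes, the closed form is correct.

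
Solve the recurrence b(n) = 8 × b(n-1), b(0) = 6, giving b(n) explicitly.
Recurrence: b(n) = 8 × b(n-1), initial: b(0) = 6.
Each term is 8 times the previous, so this is geometric with ratio 8. After n steps: b(n) = b(0)·8ⁿ = 6·8ⁿ.

b(n) = 6·8ⁿ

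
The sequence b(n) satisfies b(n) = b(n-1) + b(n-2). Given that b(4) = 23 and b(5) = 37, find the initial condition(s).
Work backwards using b(k) = b(k+2) - b(k+1):
b(3) = b(5) - b(4) = 37 - 23 = 14
b(2) = b(4) - b(3) = 23 - 14 = 9
b(1) = b(3) - b(2) = 14 - 9 = 5
b(0) = b(2) - b(1) = 9 - 5 = 4

b(0) = 4, b(1) = 5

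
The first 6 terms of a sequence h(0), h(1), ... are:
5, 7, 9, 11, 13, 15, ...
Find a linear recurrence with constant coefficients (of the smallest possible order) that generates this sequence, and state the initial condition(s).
Look for the lowest-order linear relation among consecutive terms.
Observation: consecutive differences are constant (= 2).
Check at n=2: 1·7 + 2 = 9. ✓

h(n) = h(n-1) + 2, h(0) = 5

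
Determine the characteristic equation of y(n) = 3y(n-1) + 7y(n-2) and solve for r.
Substitute y(n) = rⁿ and divide through by rⁿ⁻²: r² - 3r - 7 = 0
Discriminant: 3² + 4·7 = 37, not a perfect square, so by the quadratic formula r = (3 ± √37)/2.
General solution: y(n) = A·r₁ⁿ + B·r₂ⁿ where r₁,r₂ = (3 ± √37)/2

Characteristic: r² - 3r - 7 = 0, Roots: r = (3 ± √37)/2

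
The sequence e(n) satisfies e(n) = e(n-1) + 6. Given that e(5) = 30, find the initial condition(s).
e(5) = e(0) + 5·6, so e(0) = 30 - 30 = 0.

e(0) = 0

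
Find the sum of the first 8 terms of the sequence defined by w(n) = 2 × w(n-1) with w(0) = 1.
Computing the sequence terms: 1, 2, 4, 8, 16, 32, 64, 128
Adding these values together:

255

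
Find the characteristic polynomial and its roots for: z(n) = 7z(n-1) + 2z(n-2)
Substitute z(n) = rⁿ and divide through by rⁿ⁻²: r² - 7r - 2 = 0
Discriminant: 7² + 4·2 = 57, not a perfect square, so by the quadratic formula r = (7 ± √57)/2.
General solution: z(n) = A·r₁ⁿ + B·r₂ⁿ where r₁,r₂ = (7 ± √57)/2

Characteristic: r² - 7r - 2 = 0, Roots: r = (7 ± √57)/2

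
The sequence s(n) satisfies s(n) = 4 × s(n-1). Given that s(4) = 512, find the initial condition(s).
In general s(n) = 4ⁿ · s(0). At n = 4: s(0) = s(4) / 4^4 = 512 / 256 = 2.

s(0) = 2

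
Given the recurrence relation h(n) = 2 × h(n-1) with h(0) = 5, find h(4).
Computing step by step:
h(0) = 5
h(1) = 2 × 5 = 10
h(2) = 2 × 10 = 20
h(3) = 2 × 20 = 40
h(4) = 2 × 40 = 80

80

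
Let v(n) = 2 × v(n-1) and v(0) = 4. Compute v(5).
Computing step by step:
v(0) = 4
v(1) = 2 × 4 = 8
v(2) = 2 × 8 = 16
v(3) = 2 × 16 = 32
v(4) = 2 × 32 = 64
v(5) = 2 × 64 = 128

128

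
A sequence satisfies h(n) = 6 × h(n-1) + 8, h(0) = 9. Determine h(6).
Computing step by step:
h(0) = 9
h(1) = 6 × 9 + 8 = 62
h(2) = 6 × 62 + 8 = 380
h(3) = 6 × 380 + 8 = 2288
h(4) = 6 × 2288 + 8 = 13736
h(5) = 6 × 13736 + 8 = 82424
h(6) = 6 × 82424 + 8 = 494552

494552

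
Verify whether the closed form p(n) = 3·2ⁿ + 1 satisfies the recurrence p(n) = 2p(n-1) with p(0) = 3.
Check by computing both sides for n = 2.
From the recurrence with p(0) = 3:
  p(0) = 3, p(1) = 6, p(2) = 12
  so the recurrence gives p(2) = 12.
From the proposed closed form p(n) = 3·2ⁿ + 1:
  p(2) = 13.
The recurrence gives 12 but the closed form gives 13, so the closed form does not satisfy the recurrence.

No, the closed form is incorrect.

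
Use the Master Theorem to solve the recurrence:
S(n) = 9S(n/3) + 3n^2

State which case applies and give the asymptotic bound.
Master Theorem template: S(n) = a·S(n/b) + f(n).
Here: a=9, b=3, f(n)=3n^2
Compute log_b(a) = log_3(9) = 2.
f(n) = 3n^2 = Θ(n^2). Case 2: S(n) = Θ(n^2 log n).

Case 2: S(n) = Θ(n^2 log n)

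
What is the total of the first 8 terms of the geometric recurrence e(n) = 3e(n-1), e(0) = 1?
Computing the sequence terms: 1, 3, 9, 27, 81, 243, 729, 2187
Adding these values together:

3280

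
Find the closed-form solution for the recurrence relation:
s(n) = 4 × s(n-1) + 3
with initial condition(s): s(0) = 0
Recurrence: s(n) = 4 × s(n-1) + 3, initial: s(0) = 0.
Try s(n) = A·4ⁿ + C. Substituting: A·4ⁿ + C = 4(A·4ⁿ⁻¹ + C) + 3 = A·4ⁿ + 4C + 3, so C = 4C + 3, giving C = -1. Then s(0) = A - 1 = 0 gives A = 1.

s(n) = 4ⁿ - 1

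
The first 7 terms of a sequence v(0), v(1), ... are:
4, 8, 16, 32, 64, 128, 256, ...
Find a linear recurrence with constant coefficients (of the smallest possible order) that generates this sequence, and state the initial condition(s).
Look for the lowest-order linear relation among consecutive terms.
Observation: each term is 2× the previous.
Check at n=2: 2·8 = 16. ✓

v(n) = 2 × v(n-1), v(0) = 4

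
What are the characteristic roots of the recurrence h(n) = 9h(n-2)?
Substitute h(n) = rⁿ and divide through by rⁿ⁻²: r² - 9 = 0
Factor: (r + 3)(r - 3) = 0, so r = -3, 3.
General solution: h(n) = A·(-3)ⁿ + B·3ⁿ

Characteristic: r² - 9 = 0, Roots: r = -3, 3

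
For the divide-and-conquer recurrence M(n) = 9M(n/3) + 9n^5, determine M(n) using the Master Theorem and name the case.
Master Theorem template: M(n) = a·M(n/b) + f(n).
Here: a=9, b=3, f(n)=9n^5
Compute log_b(a) = log_3(9) = 2.
f(n) = 9n^5 = Ω(n^(2+ε)) with ε = 3, and the regularity condition holds (a·f(n/b) = (a/b^5)·f(n) with a/b^5 = 3^-3 < 1). Case 3: M(n) = Θ(f(n)) = Θ(n^5).

Case 3: M(n) = Θ(n^5)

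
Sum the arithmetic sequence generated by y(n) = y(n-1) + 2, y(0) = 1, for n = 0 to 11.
Computing the sequence terms: 1, 3, 5, 7, 9, 11, 13, 15, 17, 19, 21, 23
Adding these values together:

144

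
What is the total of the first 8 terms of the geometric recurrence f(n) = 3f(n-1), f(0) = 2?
Computing the sequence terms: 2, 6, 18, 54, 162, 486, 1458, 4374
Adding these values together:

6560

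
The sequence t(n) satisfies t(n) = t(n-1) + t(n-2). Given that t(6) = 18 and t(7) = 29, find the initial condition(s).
Work backwards using t(k) = t(k+2) - t(k+1):
t(5) = t(7) - t(6) = 29 - 18 = 11
t(4) = t(6) - t(5) = 18 - 11 = 7
t(3) = t(5) - t(4) = 11 - 7 = 4
t(2) = t(4) - t(3) = 7 - 4 = 3
t(1) = t(3) - t(2) = 4 - 3 = 1
t(0) = t(2) - t(1) = 3 - 1 = 2

t(0) = 2, t(1) = 1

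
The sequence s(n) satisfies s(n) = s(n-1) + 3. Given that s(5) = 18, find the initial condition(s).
s(5) = s(0) + 5·3, so s(0) = 18 - 15 = 3.

s(0) = 3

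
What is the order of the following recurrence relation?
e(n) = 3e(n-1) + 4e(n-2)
The order is the largest lag k for which e(n-k) appears. Here the deepest term is e(n-2), so the order is 2.

Order 2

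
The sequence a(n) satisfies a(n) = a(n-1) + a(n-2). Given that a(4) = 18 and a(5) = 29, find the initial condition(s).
Work backwards using a(k) = a(k+2) - a(k+1):
a(3) = a(5) - a(4) = 29 - 18 = 11
a(2) = a(4) - a(3) = 18 - 11 = 7
a(1) = a(3) - a(2) = 11 - 7 = 4
a(0) = a(2) - a(1) = 7 - 4 = 3

a(0) = 3, a(1) = 4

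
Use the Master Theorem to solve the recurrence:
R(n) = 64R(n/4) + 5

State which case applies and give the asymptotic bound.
Master Theorem template: R(n) = a·R(n/b) + f(n).
Here: a=64, b=4, f(n)=5
Compute log_b(a) = log_4(64) = 3.
f(n) = 5 = O(n^(3-ε)) with ε = 3. Case 1: R(n) = Θ(n^log_b(a)) = Θ(n^3).

Case 1: R(n) = Θ(n^3)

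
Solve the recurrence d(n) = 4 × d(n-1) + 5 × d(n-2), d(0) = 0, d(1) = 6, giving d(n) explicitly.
Recurrence: d(n) = 4 × d(n-1) + 5 × d(n-2), initial: d(0) = 0, d(1) = 6.
Characteristic equation: r² - 4r - 5 = 0, which factors as (r - 5)(r + 1) = 0, so r = 5, -1. General solution d(n) = A·5ⁿ + B·(-1)ⁿ. From d(0) = 0: A + B = 0. From d(1) = 6: 5A - 1B = 6. Solving gives A = 1, B = -1.

d(n) = 5ⁿ - (-1)ⁿ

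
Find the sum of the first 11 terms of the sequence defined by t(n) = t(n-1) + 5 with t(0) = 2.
Computing the sequence terms: 2, 7, 12, 17, 22, 27, 32, 37, 42, 47, 52
Adding these values together:

297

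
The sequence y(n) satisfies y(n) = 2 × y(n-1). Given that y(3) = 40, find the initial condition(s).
In general y(n) = 2ⁿ · y(0). At n = 3: y(0) = y(3) / 2^3 = 40 / 8 = 5.

y(0) = 5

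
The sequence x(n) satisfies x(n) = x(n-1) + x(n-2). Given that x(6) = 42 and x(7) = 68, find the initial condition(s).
Work backwards using x(k) = x(k+2) - x(k+1):
x(5) = x(7) - x(6) = 68 - 42 = 26
x(4) = x(6) - x(5) = 42 - 26 = 16
x(3) = x(5) - x(4) = 26 - 16 = 10
x(2) = x(4) - x(3) = 16 - 10 = 6
x(1) = x(3) - x(2) = 10 - 6 = 4
x(0) = x(2) - x(1) = 6 - 4 = 2

x(0) = 2, x(1) = 4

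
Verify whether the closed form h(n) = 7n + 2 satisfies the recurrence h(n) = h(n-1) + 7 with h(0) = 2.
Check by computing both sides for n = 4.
From the recurrence with h(0) = 2:
  h(0) = 2, h(1) = 9, h(2) = 16, h(3) = 23, h(4) = 30
  so the recurrence gives h(4) = 30.
From the proposed closed form h(n) = 7n + 2:
  h(4) = 30.
Both sides give 30 at n = 4, and the initial condition(s) match, so the closed form is consistent.

Yes, the closed form is correct.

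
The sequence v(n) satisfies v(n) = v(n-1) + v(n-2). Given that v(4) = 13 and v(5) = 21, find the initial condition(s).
Work backwards using v(k) = v(k+2) - v(k+1):
v(3) = v(5) - v(4) = 21 - 13 = 8
v(2) = v(4) - v(3) = 13 - 8 = 5
v(1) = v(3) - v(2) = 8 - 5 = 3
v(0) = v(2) - v(1) = 5 - 3 = 2

v(0) = 2, v(1) = 3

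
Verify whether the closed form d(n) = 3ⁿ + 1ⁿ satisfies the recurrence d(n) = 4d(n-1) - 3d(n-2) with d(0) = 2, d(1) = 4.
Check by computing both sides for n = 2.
From the recurrence with d(0) = 2, d(1) = 4:
  d(0) = 2, d(1) = 4, d(2) = 10
  so the recurrence gives d(2) = 10.
From the proposed closed form d(n) = 3ⁿ + 1ⁿ:
  d(2) = 10.
Both sides give 10 at n = 2, and the initial condition(s) match, so the closed form is consistent.

Yes, the closed form is correct.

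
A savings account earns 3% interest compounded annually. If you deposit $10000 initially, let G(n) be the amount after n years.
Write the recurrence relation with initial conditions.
Each year the balance grows by 3%, i.e. is multiplied by 1 + 3/100 = 1.03, so G(n) = 1.03 × G(n-1). The initial deposit gives G(0) = 10000.
Unrolling gives the closed form G(n) = 10000 × (1.03)ⁿ.

G(n) = 1.03 × G(n-1), G(0) = 10000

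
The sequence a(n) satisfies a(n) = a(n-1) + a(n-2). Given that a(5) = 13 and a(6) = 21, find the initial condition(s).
Work backwards using a(k) = a(k+2) - a(k+1):
a(4) = a(6) - a(5) = 21 - 13 = 8
a(3) = a(5) - a(4) = 13 - 8 = 5
a(2) = a(4) - a(3) = 8 - 5 = 3
a(1) = a(3) - a(2) = 5 - 3 = 2
a(0) = a(2) - a(1) = 3 - 2 = 1

a(0) = 1, a(1) = 2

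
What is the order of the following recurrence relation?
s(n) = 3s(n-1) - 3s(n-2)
The order is the largest lag k for which s(n-k) appears. Here the deepest term is s(n-2), so the order is 2.

Order 2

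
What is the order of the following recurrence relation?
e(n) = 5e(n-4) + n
The order is the largest lag k for which e(n-k) appears. Here the deepest term is e(n-4) (the n term is non-homogeneous and does not affect the order), so the order is 4.

Order 4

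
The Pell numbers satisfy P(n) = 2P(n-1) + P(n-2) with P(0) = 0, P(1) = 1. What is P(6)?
Computing the sequence terms:
0, 1, 2, 5, 12, 29, 70

70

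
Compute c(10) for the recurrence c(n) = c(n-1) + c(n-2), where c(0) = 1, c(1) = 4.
Computing the sequence terms:
1, 4, 5, 9, 14, 23, 37, 60, 97, 157, 254

254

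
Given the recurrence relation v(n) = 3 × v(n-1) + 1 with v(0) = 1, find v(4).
Computing step by step:
v(0) = 1
v(1) = 3 × 1 + 1 = 4
v(2) = 3 × 4 + 1 = 13
v(3) = 3 × 13 + 1 = 40
v(4) = 3 × 40 + 1 = 121

121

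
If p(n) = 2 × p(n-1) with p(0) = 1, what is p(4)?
Computing step by step:
p(0) = 1
p(1) = 2 × 1 = 2
p(2) = 2 × 2 = 4
p(3) = 2 × 4 = 8
p(4) = 2 × 8 = 16

16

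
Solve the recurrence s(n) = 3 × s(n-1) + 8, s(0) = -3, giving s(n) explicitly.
Recurrence: s(n) = 3 × s(n-1) + 8, initial: s(0) = -3.
Try s(n) = A·3ⁿ + C. Substituting: A·3ⁿ + C = 3(A·3ⁿ⁻¹ + C) + 8 = A·3ⁿ + 3C + 8, so C = 3C + 8, giving C = -4. Then s(0) = A - 4 = -3 gives A = 1.

s(n) = 3ⁿ - 4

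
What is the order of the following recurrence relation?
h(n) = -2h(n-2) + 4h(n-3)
The order is the largest lag k for which h(n-k) appears. Here the deepest term is h(n-3), so the order is 3.

Order 3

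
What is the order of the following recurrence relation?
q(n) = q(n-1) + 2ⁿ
The order is the largest lag k for which q(n-k) appears. Here the deepest term is q(n-1) (the 2ⁿ term is non-homogeneous and does not affect the order), so the order is 1.

Order 1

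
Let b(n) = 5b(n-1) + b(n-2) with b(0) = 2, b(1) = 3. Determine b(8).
Computing the sequence terms:
2, 3, 17, 88, 457, 2373, 12322, 63983, 332237

332237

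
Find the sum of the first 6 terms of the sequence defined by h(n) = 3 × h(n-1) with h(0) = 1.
Computing the sequence terms: 1, 3, 9, 27, 81, 243
Adding these values together:

364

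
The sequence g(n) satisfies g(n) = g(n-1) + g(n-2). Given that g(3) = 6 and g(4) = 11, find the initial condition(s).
Work backwards using g(k) = g(k+2) - g(k+1):
g(2) = g(4) - g(3) = 11 - 6 = 5
g(1) = g(3) - g(2) = 6 - 5 = 1
g(0) = g(2) - g(1) = 5 - 1 = 4

g(0) = 4, g(1) = 1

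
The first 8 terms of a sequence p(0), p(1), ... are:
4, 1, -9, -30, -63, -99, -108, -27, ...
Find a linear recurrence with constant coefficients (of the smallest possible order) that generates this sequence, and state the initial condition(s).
Look for the lowest-order linear relation among consecutive terms.
Observation: p(n) - 3·p(n-1) - (-3)·p(n-2) = 0 holds for the shown terms, and no order-1 relation p(n) = α·p(n-1) + β fits.
Check at n=3: 3·-9 + (-3)·1 = -30. ✓

p(n) = 3p(n-1) - 3p(n-2), p(0) = 4, p(1) = 1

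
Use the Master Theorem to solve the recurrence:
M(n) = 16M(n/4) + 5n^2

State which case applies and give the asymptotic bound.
Master Theorem template: M(n) = a·M(n/b) + f(n).
Here: a=16, b=4, f(n)=5n^2
Compute log_b(a) = log_4(16) = 2.
f(n) = 5n^2 = Θ(n^2). Case 2: M(n) = Θ(n^2 log n).

Case 2: M(n) = Θ(n^2 log n)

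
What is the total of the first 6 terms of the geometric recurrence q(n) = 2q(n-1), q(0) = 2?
Computing the sequence terms: 2, 4, 8, 16, 32, 64
Adding these values together:

126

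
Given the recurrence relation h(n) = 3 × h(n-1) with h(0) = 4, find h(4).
Computing step by step:
h(0) = 4
h(1) = 3 × 4 = 12
h(2) = 3 × 12 = 36
h(3) = 3 × 36 = 108
h(4) = 3 × 108 = 324

324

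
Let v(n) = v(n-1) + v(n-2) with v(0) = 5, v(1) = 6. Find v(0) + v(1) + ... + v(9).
Computing the sequence terms: 5, 6, 11, 17, 28, 45, 73, 118, 191, 309
Adding these values together:

803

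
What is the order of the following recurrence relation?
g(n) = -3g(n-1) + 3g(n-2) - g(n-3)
The order is the largest lag k for which g(n-k) appears. Here the deepest term is g(n-3), so the order is 3.

Order 3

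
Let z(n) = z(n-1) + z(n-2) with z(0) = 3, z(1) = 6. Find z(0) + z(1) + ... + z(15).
Computing the sequence terms: 3, 6, 9, 15, 24, 39, 63, 102, 165, 267, 432, 699, 1131, 1830, 2961, 4791
Adding these values together:

12537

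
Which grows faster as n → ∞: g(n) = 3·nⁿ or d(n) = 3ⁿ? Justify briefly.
Comparing growth rates:
Growth-rate hierarchy: log n ≺ any polynomial ≺ any exponential cⁿ (c>1) ≺ n! ≺ nⁿ.
super-exponential nⁿ dominates exponential base 3 asymptotically.

g(n) grows faster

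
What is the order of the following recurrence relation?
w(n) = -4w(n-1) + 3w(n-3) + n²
The order is the largest lag k for which w(n-k) appears. Here the deepest term is w(n-3) (the n² term is non-homogeneous and does not affect the order), so the order is 3.

Order 3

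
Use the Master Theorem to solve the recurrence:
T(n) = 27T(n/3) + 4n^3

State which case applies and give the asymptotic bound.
Master Theorem template: T(n) = a·T(n/b) + f(n).
Here: a=27, b=3, f(n)=4n^3
Compute log_b(a) = log_3(27) = 3.
f(n) = 4n^3 = Θ(n^3). Case 2: T(n) = Θ(n^3 log n).

Case 2: T(n) = Θ(n^3 log n)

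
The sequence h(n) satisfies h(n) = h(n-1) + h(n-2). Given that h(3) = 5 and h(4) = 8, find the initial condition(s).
Work backwards using h(k) = h(k+2) - h(k+1):
h(2) = h(4) - h(3) = 8 - 5 = 3
h(1) = h(3) - h(2) = 5 - 3 = 2
h(0) = h(2) - h(1) = 3 - 2 = 1

h(0) = 1, h(1) = 2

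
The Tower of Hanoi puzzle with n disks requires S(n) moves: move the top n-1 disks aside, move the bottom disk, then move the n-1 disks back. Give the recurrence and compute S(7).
Moving n disks = move the top n-1 disks aside (S(n-1) moves) + move the largest disk (1 move) + move the n-1 disks back on top (S(n-1) moves), so S(n) = 2S(n-1) + 1, with S(1) = 1 (a single disk takes one move).
First terms: 1, 3, 7, 15, 31, 63, … — each is one less than a power of 2. Indeed S(n) + 1 = 2(S(n-1) + 1) with S(1) + 1 = 2, so S(n) + 1 = 2ⁿ and S(n) = 2ⁿ - 1.
Hence S(7) = 2^7 - 1 = 128 - 1 = 127.

S(n) = 2S(n-1) + 1, S(1) = 1; S(7) = 127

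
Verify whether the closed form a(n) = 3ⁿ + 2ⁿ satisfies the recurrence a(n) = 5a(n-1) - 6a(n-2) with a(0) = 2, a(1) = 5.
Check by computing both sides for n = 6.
From the recurrence with a(0) = 2, a(1) = 5:
  a(0) = 2, a(1) = 5, a(2) = 13, a(3) = 35, a(4) = 97, a(5) = 275, a(6) = 793
  so the recurrence gives a(6) = 793.
From the proposed closed form a(n) = 3ⁿ + 2ⁿ:
  a(6) = 793.
Both sides give 793 at n = 6, and the initial condition(s) match, so the closed form is consistent.

Yes, the closed form is correct.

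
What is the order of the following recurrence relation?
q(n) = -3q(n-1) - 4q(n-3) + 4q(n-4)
The order is the largest lag k for which q(n-k) appears. Here the deepest term is q(n-4), so the order is 4.

Order 4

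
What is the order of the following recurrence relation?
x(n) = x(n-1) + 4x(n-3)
The order is the largest lag k for which x(n-k) appears. Here the deepest term is x(n-3), so the order is 3.

Order 3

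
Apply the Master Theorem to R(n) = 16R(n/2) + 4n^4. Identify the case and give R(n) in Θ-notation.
Master Theorem template: R(n) = a·R(n/b) + f(n).
Here: a=16, b=2, f(n)=4n^4
Compute log_b(a) = log_2(16) = 4.
f(n) = 4n^4 = Θ(n^4). Case 2: R(n) = Θ(n^4 log n).

Case 2: R(n) = Θ(n^4 log n)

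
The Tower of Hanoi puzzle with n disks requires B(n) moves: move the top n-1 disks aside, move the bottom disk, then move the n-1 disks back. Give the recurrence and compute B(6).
Moving n disks = move the top n-1 disks aside (B(n-1) moves) + move the largest disk (1 move) + move the n-1 disks back on top (B(n-1) moves), so B(n) = 2B(n-1) + 1, with B(1) = 1 (a single disk takes one move).
First terms: 1, 3, 7, 15, 31, 63, … — each is one less than a power of 2. Indeed B(n) + 1 = 2(B(n-1) + 1) with B(1) + 1 = 2, so B(n) + 1 = 2ⁿ and B(n) = 2ⁿ - 1.
Hence B(6) = 2^6 - 1 = 64 - 1 = 63.

B(n) = 2B(n-1) + 1, B(1) = 1; B(6) = 63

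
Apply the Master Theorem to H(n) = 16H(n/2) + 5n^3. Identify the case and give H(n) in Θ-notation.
Master Theorem template: H(n) = a·H(n/b) + f(n).
Here: a=16, b=2, f(n)=5n^3
Compute log_b(a) = log_2(16) = 4.
f(n) = 5n^3 = O(n^(4-ε)) with ε = 1. Case 1: H(n) = Θ(n^log_b(a)) = Θ(n^4).

Case 1: H(n) = Θ(n^4)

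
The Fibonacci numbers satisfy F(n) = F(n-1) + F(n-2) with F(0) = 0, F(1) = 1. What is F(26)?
Computing the sequence terms:
0, 1, 1, 2, 3, 5, 8, 13, 21, 34, 55, 89, 144, 233, 377, 610, 987, 1597, 2584, 4181, 6765, 10946, 17711, 28657, 46368, 75025, 121393

121393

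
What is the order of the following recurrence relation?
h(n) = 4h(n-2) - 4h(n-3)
The order is the largest lag k for which h(n-k) appears. Here the deepest term is h(n-3), so the order is 3.

Order 3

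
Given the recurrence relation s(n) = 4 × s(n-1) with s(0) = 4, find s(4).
Computing step by step:
s(0) = 4
s(1) = 4 × 4 = 16
s(2) = 4 × 16 = 64
s(3) = 4 × 64 = 256
s(4) = 4 × 256 = 1024

1024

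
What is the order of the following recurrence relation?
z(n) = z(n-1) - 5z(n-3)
The order is the largest lag k for which z(n-k) appears. Here the deepest term is z(n-3), so the order is 3.

Order 3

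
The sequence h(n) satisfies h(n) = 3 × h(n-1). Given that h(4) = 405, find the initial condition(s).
In general h(n) = 3ⁿ · h(0). At n = 4: h(0) = h(4) / 3^4 = 405 / 81 = 5.

h(0) = 5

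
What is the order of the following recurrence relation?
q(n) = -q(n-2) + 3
The order is the largest lag k for which q(n-k) appears. Here the deepest term is q(n-2) (the 3 term is non-homogeneous and does not affect the order), so the order is 2.

Order 2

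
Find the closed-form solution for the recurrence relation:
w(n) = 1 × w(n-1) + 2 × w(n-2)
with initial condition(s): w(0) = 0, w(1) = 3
Recurrence: w(n) = 1 × w(n-1) + 2 × w(n-2), initial: w(0) = 0, w(1) = 3.
Characteristic equation: r² - 1r - 2 = 0, which factors as (r - 2)(r + 1) = 0, so r = 2, -1. General solution w(n) = A·2ⁿ + B·(-1)ⁿ. From w(0) = 0: A + B = 0. From w(1) = 3: 2A - 1B = 3. Solving gives A = 1, B = -1.

w(n) = 2ⁿ - (-1)ⁿ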